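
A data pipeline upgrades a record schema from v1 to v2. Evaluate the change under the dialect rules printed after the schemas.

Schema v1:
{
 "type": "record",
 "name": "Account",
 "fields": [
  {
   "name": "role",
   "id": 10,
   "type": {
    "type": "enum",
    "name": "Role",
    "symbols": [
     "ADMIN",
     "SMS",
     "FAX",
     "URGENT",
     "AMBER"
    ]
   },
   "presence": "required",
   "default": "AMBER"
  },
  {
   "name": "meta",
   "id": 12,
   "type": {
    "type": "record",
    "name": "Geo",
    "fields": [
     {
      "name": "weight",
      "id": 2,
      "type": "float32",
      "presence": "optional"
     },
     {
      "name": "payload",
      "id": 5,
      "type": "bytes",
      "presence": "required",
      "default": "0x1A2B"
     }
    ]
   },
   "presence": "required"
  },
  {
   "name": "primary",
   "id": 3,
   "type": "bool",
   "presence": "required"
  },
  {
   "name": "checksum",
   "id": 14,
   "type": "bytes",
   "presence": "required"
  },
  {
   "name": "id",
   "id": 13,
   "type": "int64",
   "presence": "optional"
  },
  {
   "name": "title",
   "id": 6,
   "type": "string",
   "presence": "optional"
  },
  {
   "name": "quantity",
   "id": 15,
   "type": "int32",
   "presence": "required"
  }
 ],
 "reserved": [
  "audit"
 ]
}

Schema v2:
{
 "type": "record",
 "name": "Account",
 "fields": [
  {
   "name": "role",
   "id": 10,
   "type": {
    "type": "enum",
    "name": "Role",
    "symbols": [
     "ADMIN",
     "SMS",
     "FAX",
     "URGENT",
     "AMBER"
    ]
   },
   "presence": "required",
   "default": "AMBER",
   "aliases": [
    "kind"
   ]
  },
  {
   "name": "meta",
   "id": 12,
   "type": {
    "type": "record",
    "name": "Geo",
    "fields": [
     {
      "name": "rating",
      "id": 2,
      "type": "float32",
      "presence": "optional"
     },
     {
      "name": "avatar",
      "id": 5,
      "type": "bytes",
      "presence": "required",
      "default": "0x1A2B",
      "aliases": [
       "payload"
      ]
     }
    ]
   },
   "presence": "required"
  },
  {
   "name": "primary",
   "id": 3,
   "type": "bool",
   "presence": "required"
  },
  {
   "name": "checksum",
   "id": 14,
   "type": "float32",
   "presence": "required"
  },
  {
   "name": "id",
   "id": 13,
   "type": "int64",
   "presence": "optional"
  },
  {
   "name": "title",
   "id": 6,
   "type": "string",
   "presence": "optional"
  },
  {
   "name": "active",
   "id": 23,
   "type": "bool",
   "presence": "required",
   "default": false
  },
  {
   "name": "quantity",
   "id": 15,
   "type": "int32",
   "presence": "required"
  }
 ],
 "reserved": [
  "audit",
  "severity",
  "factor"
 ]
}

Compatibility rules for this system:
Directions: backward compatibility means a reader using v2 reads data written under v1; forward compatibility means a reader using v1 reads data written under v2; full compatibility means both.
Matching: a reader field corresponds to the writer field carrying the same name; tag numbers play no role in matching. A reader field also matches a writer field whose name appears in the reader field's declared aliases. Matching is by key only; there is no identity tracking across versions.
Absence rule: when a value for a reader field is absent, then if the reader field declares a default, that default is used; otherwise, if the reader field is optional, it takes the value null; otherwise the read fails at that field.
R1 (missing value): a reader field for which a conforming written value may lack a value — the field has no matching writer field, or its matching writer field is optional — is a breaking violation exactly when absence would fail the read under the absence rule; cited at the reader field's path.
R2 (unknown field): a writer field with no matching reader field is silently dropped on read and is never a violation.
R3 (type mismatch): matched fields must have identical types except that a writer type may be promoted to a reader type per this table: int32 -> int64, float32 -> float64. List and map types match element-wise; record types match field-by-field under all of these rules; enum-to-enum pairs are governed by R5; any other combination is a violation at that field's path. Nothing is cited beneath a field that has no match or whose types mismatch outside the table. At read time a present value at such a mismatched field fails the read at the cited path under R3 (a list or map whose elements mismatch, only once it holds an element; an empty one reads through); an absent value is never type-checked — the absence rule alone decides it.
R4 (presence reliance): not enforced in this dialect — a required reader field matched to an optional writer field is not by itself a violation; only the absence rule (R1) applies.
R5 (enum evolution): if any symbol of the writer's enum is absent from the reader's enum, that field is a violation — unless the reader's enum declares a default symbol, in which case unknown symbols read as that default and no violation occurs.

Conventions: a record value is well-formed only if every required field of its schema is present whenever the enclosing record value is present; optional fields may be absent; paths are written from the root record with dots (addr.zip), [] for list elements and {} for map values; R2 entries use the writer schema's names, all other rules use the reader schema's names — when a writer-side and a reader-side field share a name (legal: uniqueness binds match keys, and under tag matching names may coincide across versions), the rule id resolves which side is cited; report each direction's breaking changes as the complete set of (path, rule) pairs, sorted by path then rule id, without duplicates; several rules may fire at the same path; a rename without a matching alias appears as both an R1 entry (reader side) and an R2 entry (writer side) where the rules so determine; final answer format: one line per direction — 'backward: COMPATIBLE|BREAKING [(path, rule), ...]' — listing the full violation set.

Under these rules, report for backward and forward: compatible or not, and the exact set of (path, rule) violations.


backward: BREAKING [(checksum, R3)]; forward: BREAKING [(checksum, R3)]

in Account below, arrows point writer -> reader
checking backward for Account: reader v2 against writer v1:
  Role -> Role, writer required: role aligns to role
  Geo -> Geo, writer required: meta aligns to meta
  bool -> bool, writer required: primary aligns to primary
  bytes -> float32, writer required: checksum aligns to checksum
  int64 -> int64, writer optional: id aligns to id
  string -> string, writer optional: title aligns to title
  active: no writer match
  int32 -> int32, writer required: quantity aligns to quantity
  meta.rating: no writer match
  bytes -> bytes, writer required: meta.avatar aligns to meta.payload
  leftover writer field: meta.weight
  R3 fires at checksum
  => backward: BREAKING (1)
checking forward for Account: reader v1 against writer v2:
  Role -> Role, writer required: role aligns to role
  Geo -> Geo, writer required: meta aligns to meta
  bool -> bool, writer required: primary aligns to primary
  float32 -> bytes, writer required: checksum aligns to checksum
  int64 -> int64, writer optional: id aligns to id
  string -> string, writer optional: title aligns to title
  int32 -> int32, writer required: quantity aligns to quantity
  leftover writer field: active
  meta.weight: no writer match
  meta.payload: no writer match
  leftover writer field: meta.rating
  leftover writer field: meta.avatar
  R3 fires at checksum
  => forward: BREAKING (1)


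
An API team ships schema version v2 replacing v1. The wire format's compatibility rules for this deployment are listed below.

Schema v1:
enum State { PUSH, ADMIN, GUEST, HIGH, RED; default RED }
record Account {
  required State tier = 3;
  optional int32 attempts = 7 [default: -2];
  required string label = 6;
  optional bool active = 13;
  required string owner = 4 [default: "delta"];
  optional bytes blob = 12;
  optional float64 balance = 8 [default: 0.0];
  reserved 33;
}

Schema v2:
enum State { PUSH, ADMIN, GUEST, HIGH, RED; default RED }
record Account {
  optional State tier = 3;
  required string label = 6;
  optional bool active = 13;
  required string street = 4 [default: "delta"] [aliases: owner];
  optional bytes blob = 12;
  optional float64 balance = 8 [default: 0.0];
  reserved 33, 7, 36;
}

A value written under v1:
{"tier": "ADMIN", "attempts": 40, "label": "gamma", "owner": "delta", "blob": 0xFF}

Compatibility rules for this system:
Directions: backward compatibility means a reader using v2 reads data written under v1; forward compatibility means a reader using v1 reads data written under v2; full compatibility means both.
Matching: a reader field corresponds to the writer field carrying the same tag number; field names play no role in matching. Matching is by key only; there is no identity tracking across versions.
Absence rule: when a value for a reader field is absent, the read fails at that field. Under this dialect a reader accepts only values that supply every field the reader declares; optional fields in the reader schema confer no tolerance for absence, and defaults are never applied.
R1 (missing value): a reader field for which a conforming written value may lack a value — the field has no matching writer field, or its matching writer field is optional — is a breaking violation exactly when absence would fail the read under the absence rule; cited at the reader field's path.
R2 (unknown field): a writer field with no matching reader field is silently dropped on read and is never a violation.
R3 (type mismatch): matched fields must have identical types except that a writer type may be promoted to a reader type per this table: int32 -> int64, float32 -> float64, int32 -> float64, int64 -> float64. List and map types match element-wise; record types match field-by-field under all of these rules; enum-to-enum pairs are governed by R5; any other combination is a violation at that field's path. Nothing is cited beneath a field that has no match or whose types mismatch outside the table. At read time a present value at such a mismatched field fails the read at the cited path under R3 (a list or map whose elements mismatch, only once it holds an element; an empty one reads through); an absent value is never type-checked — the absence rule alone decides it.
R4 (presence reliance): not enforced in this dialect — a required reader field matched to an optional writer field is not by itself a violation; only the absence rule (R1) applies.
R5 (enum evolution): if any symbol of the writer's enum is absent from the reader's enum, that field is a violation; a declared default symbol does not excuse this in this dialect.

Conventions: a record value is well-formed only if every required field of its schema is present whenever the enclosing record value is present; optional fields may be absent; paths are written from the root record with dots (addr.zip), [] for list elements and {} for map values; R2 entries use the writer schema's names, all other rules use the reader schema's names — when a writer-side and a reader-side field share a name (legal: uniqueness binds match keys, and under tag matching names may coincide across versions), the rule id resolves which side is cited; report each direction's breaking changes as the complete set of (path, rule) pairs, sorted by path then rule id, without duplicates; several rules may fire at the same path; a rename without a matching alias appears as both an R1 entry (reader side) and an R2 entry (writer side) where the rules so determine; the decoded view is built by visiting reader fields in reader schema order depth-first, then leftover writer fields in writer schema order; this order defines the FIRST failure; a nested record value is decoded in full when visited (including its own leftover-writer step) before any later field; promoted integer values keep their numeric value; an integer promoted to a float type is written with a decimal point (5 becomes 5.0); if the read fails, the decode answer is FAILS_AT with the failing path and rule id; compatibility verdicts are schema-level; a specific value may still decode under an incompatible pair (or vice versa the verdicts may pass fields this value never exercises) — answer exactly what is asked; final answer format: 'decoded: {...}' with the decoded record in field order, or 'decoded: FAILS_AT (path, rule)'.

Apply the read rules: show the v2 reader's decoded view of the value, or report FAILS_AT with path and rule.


decoded: FAILS_AT (active, R1)

each type pair in Account: writer, then reader
migrating the Account value to v2:
  tier := "ADMIN"
  label := "gamma"
  read fails at active under R1 (no fill)
  => FAILS_AT (active, R1)
checking off the Account differences that do not matter here:
  field tier in record Account: required changed to optional -> matters for Account compatibility verdicts, not for this value's decode
  removed field attempts from record Account (its key 7 joins the reserved list) -> matters for Account compatibility verdicts, not for this value's decode
  renamed field owner to street in record Account (alias owner declared on the renamed field) -> no rule fires on it and the decoded Account view is identical with or without it


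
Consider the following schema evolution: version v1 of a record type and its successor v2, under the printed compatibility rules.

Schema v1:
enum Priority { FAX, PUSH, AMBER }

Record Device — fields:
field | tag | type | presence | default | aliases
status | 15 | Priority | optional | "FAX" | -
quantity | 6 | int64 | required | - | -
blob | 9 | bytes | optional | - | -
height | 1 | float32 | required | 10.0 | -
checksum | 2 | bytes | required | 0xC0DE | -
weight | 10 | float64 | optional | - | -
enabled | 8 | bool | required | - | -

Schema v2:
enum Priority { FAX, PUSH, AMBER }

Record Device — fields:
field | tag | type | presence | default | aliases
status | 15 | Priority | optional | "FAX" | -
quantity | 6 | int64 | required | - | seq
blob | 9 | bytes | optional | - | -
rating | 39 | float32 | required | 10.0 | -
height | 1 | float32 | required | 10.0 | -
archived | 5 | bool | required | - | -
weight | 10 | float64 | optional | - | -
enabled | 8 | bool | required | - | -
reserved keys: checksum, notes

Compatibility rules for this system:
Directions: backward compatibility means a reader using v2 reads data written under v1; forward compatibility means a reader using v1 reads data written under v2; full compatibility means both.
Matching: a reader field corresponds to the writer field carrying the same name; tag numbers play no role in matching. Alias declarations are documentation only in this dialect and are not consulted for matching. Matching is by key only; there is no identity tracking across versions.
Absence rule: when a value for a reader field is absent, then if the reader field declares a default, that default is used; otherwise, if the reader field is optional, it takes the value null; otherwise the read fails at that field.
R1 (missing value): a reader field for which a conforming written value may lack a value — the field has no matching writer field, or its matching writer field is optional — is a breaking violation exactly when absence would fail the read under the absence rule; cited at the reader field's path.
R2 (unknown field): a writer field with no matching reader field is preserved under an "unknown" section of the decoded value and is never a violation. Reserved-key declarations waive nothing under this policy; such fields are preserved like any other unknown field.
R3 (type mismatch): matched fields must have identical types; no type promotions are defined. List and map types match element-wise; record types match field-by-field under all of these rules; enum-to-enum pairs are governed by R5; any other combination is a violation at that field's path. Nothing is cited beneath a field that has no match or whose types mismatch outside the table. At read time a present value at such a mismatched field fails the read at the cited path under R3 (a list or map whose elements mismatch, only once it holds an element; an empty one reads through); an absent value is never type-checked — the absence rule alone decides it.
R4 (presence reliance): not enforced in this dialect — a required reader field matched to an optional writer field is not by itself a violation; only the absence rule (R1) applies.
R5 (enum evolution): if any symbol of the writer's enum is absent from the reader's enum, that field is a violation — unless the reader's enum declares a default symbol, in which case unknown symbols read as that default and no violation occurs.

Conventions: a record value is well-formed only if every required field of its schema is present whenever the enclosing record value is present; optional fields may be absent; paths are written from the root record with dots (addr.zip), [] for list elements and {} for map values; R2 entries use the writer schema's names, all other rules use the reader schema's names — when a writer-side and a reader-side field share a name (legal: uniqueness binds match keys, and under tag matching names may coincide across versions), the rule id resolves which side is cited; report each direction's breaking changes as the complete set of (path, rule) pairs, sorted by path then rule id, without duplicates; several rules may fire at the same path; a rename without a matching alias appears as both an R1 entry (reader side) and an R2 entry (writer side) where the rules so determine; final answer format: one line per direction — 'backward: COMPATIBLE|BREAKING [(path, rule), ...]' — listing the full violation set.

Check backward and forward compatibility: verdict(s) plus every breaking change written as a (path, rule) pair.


in Device below, arrows point writer -> reader
backward for Device (reader v2, writer v1):
  writer optional, Priority -> Priority: reader status maps from writer status
  writer required, int64 -> int64: reader quantity maps from writer quantity
  writer optional, bytes -> bytes: reader blob maps from writer blob
  rating: no writer-side match
  writer required, float32 -> float32: reader height maps from writer height
  archived: no writer-side match
  writer optional, float64 -> float64: reader weight maps from writer weight
  writer required, bool -> bool: reader enabled maps from writer enabled
  writer checksum: unknown to reader
  rule R1 violated at archived
  => backward: BREAKING (1)
forward for Device (reader v1, writer v2):
  writer optional, Priority -> Priority: reader status maps from writer status
  writer required, int64 -> int64: reader quantity maps from writer quantity
  writer optional, bytes -> bytes: reader blob maps from writer blob
  writer required, float32 -> float32: reader height maps from writer height
  checksum: no writer-side match
  writer optional, float64 -> float64: reader weight maps from writer weight
  writer required, bool -> bool: reader enabled maps from writer enabled
  writer rating: unknown to reader
  writer archived: unknown to reader
  nothing fires on Device: forward is COMPATIBLE

backward: BREAKING [(archived, R1)]; forward: COMPATIBLE []


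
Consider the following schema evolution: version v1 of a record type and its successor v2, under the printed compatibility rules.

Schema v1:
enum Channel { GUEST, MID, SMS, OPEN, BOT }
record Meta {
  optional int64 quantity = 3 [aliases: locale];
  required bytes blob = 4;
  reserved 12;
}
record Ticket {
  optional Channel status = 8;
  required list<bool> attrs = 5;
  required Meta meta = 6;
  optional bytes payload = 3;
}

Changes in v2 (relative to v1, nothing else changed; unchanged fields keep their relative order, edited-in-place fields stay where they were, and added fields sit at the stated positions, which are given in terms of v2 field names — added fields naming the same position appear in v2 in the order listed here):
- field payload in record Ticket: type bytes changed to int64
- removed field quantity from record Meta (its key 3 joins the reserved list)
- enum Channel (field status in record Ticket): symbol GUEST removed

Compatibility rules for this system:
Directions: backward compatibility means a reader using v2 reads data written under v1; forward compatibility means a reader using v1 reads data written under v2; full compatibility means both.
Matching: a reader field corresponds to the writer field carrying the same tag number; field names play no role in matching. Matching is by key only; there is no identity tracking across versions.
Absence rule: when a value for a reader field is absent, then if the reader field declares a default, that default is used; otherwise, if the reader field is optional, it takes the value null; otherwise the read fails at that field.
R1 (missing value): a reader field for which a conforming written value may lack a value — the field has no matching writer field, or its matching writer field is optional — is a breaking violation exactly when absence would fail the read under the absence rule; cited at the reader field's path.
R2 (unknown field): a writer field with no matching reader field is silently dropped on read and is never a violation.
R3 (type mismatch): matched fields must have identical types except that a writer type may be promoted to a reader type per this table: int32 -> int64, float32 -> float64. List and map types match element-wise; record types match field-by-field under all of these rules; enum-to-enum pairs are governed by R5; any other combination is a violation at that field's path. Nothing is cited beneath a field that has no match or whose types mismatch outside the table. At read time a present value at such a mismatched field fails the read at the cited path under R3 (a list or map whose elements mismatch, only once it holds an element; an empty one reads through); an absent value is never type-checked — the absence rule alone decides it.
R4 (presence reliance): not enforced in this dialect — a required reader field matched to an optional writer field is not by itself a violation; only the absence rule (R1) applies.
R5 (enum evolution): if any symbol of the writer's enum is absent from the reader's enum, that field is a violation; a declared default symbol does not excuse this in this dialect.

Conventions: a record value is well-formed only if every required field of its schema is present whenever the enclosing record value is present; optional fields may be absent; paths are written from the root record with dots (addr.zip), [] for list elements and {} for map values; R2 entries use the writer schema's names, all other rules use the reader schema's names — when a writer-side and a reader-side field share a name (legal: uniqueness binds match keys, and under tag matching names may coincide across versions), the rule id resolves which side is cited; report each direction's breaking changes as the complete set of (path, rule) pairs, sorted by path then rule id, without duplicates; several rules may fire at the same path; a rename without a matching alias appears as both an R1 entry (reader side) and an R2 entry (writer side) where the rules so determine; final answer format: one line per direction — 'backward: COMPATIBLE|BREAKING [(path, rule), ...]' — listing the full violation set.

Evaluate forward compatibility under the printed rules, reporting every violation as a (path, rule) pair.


arrows below run writer -> reader for Ticket
forward analysis of Ticket with v1 as reader and v2 as writer:
  status: paired with writer status (Channel -> Channel; writer optional)
  attrs: paired with writer attrs (list<bool> -> list<bool>; writer required)
  meta: paired with writer meta (Meta -> Meta; writer required)
  payload: paired with writer payload (int64 -> bytes; writer optional)
  meta.quantity has no writer counterpart
  meta.blob: paired with writer meta.blob (bytes -> bytes; writer required)
  R3 fires at payload
  => forward verdict for Ticket: BREAKING, 1 violation(s)
the rest of the Ticket diff is inert for this question:
  removed field quantity from record Meta (its key 3 joins the reserved list) -> fires no rule on Ticket, leaving the asked answer as it is
  enum Channel (field status in record Ticket): symbol GUEST removed -> affects backward compatibility only, which is not asked

forward: BREAKING [(payload, R3)]


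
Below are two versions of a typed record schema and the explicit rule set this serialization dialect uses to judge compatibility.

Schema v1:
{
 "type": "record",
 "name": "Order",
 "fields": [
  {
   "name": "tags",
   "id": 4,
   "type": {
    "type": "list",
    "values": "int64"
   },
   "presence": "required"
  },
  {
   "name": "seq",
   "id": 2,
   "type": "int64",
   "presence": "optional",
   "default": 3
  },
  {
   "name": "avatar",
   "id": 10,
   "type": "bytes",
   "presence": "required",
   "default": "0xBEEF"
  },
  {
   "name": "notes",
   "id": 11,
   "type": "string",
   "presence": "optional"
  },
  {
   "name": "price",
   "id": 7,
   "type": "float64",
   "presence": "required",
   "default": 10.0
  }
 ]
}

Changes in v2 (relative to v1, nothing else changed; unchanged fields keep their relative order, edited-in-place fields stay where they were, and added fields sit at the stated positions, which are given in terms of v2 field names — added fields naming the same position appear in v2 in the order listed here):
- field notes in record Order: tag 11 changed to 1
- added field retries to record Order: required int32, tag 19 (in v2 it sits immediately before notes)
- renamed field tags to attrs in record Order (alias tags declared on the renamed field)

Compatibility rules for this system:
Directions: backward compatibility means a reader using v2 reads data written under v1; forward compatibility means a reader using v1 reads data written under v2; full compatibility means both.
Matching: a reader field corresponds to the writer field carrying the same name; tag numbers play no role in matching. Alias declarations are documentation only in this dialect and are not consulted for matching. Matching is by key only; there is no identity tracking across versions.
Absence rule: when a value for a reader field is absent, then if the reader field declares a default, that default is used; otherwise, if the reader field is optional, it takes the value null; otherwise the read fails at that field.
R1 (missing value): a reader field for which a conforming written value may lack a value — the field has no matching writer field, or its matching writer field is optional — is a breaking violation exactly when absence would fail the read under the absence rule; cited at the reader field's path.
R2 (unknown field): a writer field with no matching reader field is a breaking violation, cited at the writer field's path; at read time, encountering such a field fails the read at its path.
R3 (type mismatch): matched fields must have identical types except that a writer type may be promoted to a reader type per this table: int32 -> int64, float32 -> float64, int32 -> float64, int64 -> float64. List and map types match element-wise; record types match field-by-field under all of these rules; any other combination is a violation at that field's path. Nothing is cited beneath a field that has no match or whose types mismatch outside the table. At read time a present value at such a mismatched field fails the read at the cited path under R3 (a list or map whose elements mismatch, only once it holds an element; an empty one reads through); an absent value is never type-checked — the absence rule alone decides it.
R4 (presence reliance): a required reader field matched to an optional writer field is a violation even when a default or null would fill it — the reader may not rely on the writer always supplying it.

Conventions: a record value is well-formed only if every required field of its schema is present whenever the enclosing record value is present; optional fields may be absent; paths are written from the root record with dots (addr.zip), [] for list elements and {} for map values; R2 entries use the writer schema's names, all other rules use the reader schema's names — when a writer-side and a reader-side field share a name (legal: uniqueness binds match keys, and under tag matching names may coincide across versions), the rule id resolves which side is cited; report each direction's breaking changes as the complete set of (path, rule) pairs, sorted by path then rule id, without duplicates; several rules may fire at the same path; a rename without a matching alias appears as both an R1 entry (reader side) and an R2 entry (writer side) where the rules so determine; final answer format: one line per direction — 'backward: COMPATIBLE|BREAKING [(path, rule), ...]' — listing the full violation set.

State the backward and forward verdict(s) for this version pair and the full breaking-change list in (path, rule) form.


in Order below, arrows point writer -> reader
backward on Order — v2 reading data written by v1:
  attrs: no writer match
  seq: paired with writer seq (int64 -> int64; writer optional)
  avatar: paired with writer avatar (bytes -> bytes; writer required)
  retries: no writer match
  notes: paired with writer notes (string -> string; writer optional)
  price: paired with writer price (float64 -> float64; writer required)
  writer field tags has no reader counterpart
  rule R1 violated at attrs
  rule R1 violated at retries
  rule R2 violated at tags
  => 3 violation(s): backward is BREAKING for Order
forward on Order — v1 reading data written by v2:
  tags: no writer match
  seq: paired with writer seq (int64 -> int64; writer optional)
  avatar: paired with writer avatar (bytes -> bytes; writer required)
  notes: paired with writer notes (string -> string; writer optional)
  price: paired with writer price (float64 -> float64; writer required)
  writer field attrs has no reader counterpart
  writer field retries has no reader counterpart
  rule R2 violated at attrs
  rule R2 violated at retries
  rule R1 violated at tags
  => 3 violation(s): forward is BREAKING for Order

backward: BREAKING [(attrs, R1), (retries, R1), (tags, R2)]; forward: BREAKING [(attrs, R2), (retries, R2), (tags, R1)]


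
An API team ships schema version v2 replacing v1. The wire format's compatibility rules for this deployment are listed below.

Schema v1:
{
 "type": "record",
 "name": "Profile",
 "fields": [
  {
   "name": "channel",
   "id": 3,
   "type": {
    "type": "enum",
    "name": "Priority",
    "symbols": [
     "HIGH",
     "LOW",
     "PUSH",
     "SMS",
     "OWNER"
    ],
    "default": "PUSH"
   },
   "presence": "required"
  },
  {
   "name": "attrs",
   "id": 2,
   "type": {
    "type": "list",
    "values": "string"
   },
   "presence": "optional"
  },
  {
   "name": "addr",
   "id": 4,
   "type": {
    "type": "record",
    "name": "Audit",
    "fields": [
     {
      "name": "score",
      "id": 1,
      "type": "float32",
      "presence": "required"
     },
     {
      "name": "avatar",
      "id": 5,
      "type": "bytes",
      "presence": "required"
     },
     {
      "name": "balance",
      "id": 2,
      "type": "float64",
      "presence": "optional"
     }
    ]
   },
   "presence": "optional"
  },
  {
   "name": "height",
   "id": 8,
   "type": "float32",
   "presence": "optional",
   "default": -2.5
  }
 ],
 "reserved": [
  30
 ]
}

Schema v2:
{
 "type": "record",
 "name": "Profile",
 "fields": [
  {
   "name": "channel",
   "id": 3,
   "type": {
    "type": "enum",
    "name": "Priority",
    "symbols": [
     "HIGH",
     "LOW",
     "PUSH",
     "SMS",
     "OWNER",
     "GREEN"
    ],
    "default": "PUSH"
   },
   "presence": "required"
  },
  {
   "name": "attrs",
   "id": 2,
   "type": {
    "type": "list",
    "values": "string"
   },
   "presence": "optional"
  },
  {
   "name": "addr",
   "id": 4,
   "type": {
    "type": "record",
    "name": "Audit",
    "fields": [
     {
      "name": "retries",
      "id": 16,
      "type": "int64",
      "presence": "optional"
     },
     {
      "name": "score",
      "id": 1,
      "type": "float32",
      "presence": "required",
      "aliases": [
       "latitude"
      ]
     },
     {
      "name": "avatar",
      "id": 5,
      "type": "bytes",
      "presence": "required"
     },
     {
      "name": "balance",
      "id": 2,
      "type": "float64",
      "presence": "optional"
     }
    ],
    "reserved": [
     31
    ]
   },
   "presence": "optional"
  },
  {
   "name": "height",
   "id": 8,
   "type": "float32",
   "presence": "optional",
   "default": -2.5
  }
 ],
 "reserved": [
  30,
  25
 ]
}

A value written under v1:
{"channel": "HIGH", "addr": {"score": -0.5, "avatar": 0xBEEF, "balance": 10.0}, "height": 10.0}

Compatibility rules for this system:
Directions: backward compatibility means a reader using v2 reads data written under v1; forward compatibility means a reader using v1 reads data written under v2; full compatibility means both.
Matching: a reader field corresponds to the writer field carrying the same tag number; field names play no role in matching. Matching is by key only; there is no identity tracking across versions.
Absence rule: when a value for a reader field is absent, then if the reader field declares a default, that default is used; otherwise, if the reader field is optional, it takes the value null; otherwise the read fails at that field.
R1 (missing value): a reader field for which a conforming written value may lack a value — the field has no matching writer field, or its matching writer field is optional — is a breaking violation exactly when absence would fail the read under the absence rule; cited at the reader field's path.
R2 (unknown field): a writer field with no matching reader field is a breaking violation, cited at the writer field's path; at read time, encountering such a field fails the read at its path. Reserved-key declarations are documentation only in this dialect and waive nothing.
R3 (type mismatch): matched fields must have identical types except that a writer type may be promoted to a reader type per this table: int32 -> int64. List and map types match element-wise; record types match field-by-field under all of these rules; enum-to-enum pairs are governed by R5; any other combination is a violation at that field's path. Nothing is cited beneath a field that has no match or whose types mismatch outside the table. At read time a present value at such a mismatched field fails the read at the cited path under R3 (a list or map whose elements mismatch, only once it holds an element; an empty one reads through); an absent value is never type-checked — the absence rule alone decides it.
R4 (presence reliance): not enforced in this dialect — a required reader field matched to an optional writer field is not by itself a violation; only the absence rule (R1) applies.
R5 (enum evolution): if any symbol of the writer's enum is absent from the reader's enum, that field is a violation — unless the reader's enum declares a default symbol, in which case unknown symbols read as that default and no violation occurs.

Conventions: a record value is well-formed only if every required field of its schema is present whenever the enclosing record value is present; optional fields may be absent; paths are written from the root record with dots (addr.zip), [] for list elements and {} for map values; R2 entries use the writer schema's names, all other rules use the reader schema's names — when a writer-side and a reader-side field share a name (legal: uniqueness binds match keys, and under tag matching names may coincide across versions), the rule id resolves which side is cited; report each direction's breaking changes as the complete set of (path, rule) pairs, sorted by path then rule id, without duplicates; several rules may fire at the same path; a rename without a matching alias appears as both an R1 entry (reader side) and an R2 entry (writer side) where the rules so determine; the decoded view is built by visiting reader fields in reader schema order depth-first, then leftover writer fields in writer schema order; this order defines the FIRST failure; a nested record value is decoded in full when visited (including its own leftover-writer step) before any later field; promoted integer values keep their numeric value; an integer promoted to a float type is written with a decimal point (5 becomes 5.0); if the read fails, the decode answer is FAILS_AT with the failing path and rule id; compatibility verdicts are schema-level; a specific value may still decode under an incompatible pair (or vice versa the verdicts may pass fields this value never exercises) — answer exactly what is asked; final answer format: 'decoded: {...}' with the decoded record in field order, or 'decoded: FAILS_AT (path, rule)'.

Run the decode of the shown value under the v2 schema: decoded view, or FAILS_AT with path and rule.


each type pair in Profile: writer, then reader
migrating the Profile value to v2:
  channel := "HIGH"
  attrs := null (absent, optional -> null)
  addr.retries := null (absent, optional -> null)
  addr.score := -0.5
  addr.avatar := 0xBEEF
  addr.balance := 10.0
  height := 10.0
  => decoded: {"channel": "HIGH", "attrs": null, "addr": {"retries": null, "score": -0.5, "avatar": 0xBEEF, "balance": 10.0}, "height": 10.0}
the rest of the Profile diff is inert for this question:
  enum Priority (field channel in record Profile): symbol GREEN added -> fires no rule on Profile under this dialect and leaves the result unchanged

decoded: {"channel": "HIGH", "attrs": null, "addr": {"retries": null, "score": -0.5, "avatar": 0xBEEF, "balance": 10.0}, "height": 10.0}


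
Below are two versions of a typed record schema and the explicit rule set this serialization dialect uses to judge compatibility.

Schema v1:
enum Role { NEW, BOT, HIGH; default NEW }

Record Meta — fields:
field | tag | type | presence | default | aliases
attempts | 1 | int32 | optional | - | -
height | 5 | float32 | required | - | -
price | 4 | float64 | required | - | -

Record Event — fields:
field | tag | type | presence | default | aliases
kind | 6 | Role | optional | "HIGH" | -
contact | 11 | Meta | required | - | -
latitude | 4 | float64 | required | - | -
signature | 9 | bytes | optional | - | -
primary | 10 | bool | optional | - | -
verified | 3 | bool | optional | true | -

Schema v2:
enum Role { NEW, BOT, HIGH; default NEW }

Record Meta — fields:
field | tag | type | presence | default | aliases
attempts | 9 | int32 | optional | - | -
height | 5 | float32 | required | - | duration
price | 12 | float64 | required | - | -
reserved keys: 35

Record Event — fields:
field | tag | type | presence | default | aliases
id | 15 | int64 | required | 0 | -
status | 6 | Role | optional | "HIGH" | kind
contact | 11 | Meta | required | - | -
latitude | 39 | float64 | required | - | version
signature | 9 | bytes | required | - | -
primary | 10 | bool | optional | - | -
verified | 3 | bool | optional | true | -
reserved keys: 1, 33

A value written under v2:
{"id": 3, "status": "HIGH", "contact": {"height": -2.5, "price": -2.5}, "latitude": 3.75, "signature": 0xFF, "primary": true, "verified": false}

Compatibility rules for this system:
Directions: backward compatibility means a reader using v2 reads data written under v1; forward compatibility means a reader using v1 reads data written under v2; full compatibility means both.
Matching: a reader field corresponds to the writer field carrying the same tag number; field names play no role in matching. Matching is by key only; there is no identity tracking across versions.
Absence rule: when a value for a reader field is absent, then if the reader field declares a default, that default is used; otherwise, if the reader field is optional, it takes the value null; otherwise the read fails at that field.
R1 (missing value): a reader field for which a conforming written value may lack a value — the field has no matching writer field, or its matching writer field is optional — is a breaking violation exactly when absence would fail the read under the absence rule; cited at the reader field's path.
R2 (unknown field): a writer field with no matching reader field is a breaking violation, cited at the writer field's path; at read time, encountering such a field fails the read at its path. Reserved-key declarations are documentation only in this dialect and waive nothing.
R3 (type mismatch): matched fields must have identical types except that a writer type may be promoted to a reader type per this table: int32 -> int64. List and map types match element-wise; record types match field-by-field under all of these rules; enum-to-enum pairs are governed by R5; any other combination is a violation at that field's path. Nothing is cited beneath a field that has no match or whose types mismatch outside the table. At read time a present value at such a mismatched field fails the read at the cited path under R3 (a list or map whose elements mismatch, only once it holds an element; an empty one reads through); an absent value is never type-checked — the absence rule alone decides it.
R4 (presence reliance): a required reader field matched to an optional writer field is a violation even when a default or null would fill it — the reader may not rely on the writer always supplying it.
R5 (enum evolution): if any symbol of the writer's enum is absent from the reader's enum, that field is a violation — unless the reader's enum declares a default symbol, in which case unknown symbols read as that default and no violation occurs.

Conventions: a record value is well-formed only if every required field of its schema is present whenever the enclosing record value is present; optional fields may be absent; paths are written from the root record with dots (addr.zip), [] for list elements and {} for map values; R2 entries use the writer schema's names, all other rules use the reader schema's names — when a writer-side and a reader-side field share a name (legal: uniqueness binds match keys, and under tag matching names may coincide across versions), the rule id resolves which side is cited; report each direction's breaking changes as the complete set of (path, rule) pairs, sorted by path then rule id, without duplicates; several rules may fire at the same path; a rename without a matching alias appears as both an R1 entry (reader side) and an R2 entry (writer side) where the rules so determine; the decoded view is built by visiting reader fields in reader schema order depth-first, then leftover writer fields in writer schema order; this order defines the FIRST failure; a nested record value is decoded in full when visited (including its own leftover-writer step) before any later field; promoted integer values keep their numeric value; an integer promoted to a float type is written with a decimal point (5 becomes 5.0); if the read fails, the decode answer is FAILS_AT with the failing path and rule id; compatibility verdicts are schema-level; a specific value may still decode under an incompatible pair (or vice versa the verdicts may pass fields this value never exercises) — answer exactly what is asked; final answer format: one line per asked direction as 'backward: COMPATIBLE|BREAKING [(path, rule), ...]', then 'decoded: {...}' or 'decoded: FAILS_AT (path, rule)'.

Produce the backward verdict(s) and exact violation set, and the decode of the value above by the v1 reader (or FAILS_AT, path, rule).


arrows below run writer -> reader for Event
backward for Event (reader v2, writer v1):
  no writer field matches reader id
  status <- kind (Role -> Role, writer optional)
  contact <- contact (Meta -> Meta, writer required)
  no writer field matches reader latitude
  signature <- signature (bytes -> bytes, writer optional)
  primary <- primary (bool -> bool, writer optional)
  verified <- verified (bool -> bool, writer optional)
  writer latitude: unknown to reader
  no writer field matches reader contact.attempts
  contact.height <- contact.height (float32 -> float32, writer required)
  no writer field matches reader contact.price
  writer contact.attempts: unknown to reader
  writer contact.price: unknown to reader
  breaking: (contact.attempts, R2)
  breaking: (contact.price, R1)
  breaking: (contact.price, R2)
  breaking: (latitude, R1)
  breaking: (latitude, R2)
  breaking: (signature, R1)
  breaking: (signature, R4)
  => 7 violation(s): backward is BREAKING for Event
migrating the Event value to v1:
  kind := "HIGH" (from writer status)
  contact.attempts := null (absent, optional -> null)
  contact.height := -2.5
  read fails at contact.price under R1 (no fill)
  => FAILS_AT (contact.price, R1)
the other Event changes do not affect what is asked:
  added field id to record Event: required int64, tag 15, default 0 (in v2 it sits immediately before status) -> fires only in the forward direction of Event, which is not asked here
  renamed field kind to status in record Event (alias kind declared on the renamed field) -> fires no rule on Event, leaving the asked answer as it is

backward: BREAKING [(contact.attempts, R2), (contact.price, R1), (contact.price, R2), (latitude, R1), (latitude, R2), (signature, R1), (signature, R4)]; decoded: FAILS_AT (contact.price, R1)
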